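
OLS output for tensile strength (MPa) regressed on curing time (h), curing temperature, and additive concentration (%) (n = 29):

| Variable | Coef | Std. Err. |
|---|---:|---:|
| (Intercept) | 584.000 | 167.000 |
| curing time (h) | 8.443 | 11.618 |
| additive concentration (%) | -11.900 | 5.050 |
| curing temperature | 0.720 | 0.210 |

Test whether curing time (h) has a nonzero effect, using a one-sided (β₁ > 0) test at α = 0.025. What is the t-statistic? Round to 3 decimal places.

Read off: b = 8.443, SE = 11.618 for curing time (h).
H₀: β₁ = 0 vs H₁: β₁ > 0.
t = 8.443 / 11.618 = 0.727.
df = n − k − 1 = 29 − 3 − 1 = 25.
One-sided p ≈ 0.2371, which is ≥ 0.025, so fail to reject H₀.
The data do not give significant evidence that the true slope on curing time (h) is positive, holding the other predictors fixed.

t = 0.727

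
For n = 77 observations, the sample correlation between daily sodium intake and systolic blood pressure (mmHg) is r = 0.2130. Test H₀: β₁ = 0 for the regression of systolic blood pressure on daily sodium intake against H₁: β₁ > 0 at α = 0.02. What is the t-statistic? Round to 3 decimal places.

t = r·√(n − 2)/√(1 − r²) = 0.2130·√75/√0.954631 = 1.888.
df = n − 2 = 75.
One-sided p ≈ 0.0314, which is ≥ 0.02, so fail to reject H₀.
The data do not give significant evidence of a linear association between daily sodium intake and systolic blood pressure.

t = 1.888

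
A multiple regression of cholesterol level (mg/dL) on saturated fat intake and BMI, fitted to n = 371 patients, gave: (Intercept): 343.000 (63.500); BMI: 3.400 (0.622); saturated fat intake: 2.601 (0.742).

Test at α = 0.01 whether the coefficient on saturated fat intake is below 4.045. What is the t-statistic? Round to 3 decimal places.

t = -1.946

Read off: b = 2.601, SE = 0.742 for saturated fat intake.
H₀: β₁ = 4.045 vs H₁: β₁ < 4.045.
t = (2.601 − 4.045) / 0.742 = -1.946.
df = n − k − 1 = 371 − 2 − 1 = 368.
One-sided p ≈ 0.0262, which is ≥ 0.01, so fail to reject H₀.
The data do not give significant evidence that the true slope on saturated fat intake is below 4.045 mg/dL per unit, holding the other predictors fixed.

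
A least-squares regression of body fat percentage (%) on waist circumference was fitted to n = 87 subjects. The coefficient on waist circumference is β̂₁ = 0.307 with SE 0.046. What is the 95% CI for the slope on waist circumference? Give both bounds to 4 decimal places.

(0.2155, 0.3985)

df = n − 2 = 87 − 2 = 85.
t* = t_{0.025, 85} = 1.988268.
Margin = t* × SE = 1.988268 × 0.046 = 0.091460.
CI: 0.307 ± 0.091460 → (0.2155, 0.3985).
With 95% confidence, each one-unit increase in waist circumference is associated with a change of between 0.2155 and 0.3985 % in body fat percentage.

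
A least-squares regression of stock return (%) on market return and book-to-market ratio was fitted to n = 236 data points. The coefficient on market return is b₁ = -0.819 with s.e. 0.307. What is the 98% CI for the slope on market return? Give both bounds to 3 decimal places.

(-1.538, -0.100)

df = n − k − 1 = 236 − 2 − 1 = 233.
t* = t_{0.01, 233} = 2.342458.
Margin = t* × SE = 2.342458 × 0.307 = 0.71913.
CI: -0.819 ± 0.71913 → (-1.538, -0.100).
With 98% confidence, each one-unit increase in market return is associated with a change of between -1.538 and -0.100 % in stock return, holding the other predictors fixed.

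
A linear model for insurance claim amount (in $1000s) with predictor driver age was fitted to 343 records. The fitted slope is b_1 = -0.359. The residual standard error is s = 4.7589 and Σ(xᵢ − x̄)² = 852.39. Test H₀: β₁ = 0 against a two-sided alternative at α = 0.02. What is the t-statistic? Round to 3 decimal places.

t = -2.202

SE(b_1) = s/√Sₓₓ = 4.7589/√852.39 = 0.163.
t = -0.359 / 0.163 = -2.202.
df = n − 2 = 341.
Two-sided p ≈ 0.0283, which is ≥ 0.02, so fail to reject H₀.
The data do not give significant evidence of an association between driver age and insurance claim amount.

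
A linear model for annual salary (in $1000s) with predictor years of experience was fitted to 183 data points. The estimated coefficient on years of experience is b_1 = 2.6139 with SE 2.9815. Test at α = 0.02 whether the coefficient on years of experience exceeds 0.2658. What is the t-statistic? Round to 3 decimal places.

H₀: β₁ = 0.2658 vs H₁: β₁ > 0.2658.
t = (b_1 − β₁⁰)/SE = (2.6139 − 0.2658) / 2.9815 = 0.788.
df = n − 2 = 183 − 2 = 181.
One-sided p ≈ 0.2160, which is ≥ 0.02, so fail to reject H₀.
The data do not give significant evidence that the true slope on years of experience exceeds 0.2658 $1000s per unit.

t = 0.788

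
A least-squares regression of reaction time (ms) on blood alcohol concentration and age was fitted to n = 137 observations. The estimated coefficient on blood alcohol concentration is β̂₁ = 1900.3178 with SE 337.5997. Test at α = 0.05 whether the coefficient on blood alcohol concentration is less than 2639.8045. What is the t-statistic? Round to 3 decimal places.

H₀: β₁ = 2639.8045 vs H₁: β₁ < 2639.8045.
t = (β̂₁ − β₁⁰)/SE = (1900.3178 − 2639.8045) / 337.5997 = -2.190.
df = n − k − 1 = 137 − 2 − 1 = 134.
One-sided p ≈ 0.0151, which is < 0.05, so reject H₀.
There is evidence that the true slope on blood alcohol concentration is below 2639.8045 ms per unit, holding the other predictors fixed.

t = -2.190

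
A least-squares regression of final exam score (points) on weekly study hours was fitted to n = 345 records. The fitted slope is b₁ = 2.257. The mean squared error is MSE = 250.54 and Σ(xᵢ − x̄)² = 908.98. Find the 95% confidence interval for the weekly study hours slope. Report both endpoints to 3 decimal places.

SE(b₁) = √(MSE/Sₓₓ) = √(250.54/908.98) = 0.525003.
df = n − 2 = 343.
t* = t_{0.025, 343} = 1.966904.
Margin = t* × SE = 1.966904 × 0.525003 = 1.03263.
CI: 2.257 ± 1.03263 → (1.224, 3.290).
With 95% confidence, each one-unit increase in weekly study hours is associated with a change of between 1.224 and 3.290 points in final exam score.

(1.224, 3.290)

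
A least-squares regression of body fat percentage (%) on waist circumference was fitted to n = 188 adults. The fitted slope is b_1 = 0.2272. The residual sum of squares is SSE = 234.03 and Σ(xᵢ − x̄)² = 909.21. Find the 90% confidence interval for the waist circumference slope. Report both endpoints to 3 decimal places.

(0.166, 0.289)

MSE = SSE/(n − 2) = 234.03/186 = 1.25823.
SE(b_1) = √(MSE/Sₓₓ) = √(1.25823/909.21) = 0.0372004.
df = n − 2 = 186.
t* = t_{0.05, 186} = 1.653087.
Margin = t* × SE = 1.653087 × 0.0372004 = 0.06150.
CI: 0.2272 ± 0.06150 → (0.166, 0.289).
With 90% confidence, each one-unit increase in waist circumference is associated with a change of between 0.166 and 0.289 % in body fat percentage.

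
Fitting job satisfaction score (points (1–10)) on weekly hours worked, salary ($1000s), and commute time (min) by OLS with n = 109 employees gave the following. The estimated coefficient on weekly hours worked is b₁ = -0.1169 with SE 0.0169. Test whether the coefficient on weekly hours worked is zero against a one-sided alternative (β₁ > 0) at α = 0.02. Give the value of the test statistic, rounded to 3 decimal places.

t = -6.917

H₀: β₁ = 0 vs H₁: β₁ > 0.
t = (b₁ − β₁⁰)/SE = -0.1169 / 0.0169 = -6.917.
df = n − k − 1 = 109 − 3 − 1 = 105.
One-sided p ≈ 1.0000, which is ≥ 0.02, so fail to reject H₀.
The data do not give significant evidence that the true slope on weekly hours worked is positive, holding the other predictors fixed.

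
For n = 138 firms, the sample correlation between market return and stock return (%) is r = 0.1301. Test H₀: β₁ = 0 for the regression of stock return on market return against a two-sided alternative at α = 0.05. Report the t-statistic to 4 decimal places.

t = 1.5302

t = r·√(n − 2)/√(1 − r²) = 0.1301·√136/√0.983074 = 1.5302.
df = n − 2 = 136.
Two-sided p ≈ 0.1283, which is ≥ 0.05, so fail to reject H₀.
The data do not give significant evidence of a linear association between market return and stock return.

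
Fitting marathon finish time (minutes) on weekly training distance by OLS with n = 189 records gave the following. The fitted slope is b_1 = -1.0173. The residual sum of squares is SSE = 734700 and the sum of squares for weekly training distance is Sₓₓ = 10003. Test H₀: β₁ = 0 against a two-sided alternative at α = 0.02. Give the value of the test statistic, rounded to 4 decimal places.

t = -1.6232

MSE = SSE/(n − 2) = 734700/187 = 3928.88.
SE(b_1) = √(MSE/Sₓₓ) = √(3928.88/10003) = 0.626714.
t = -1.0173 / 0.626714 = -1.6232.
df = n − 2 = 187.
Two-sided p ≈ 0.1062, which is ≥ 0.02, so fail to reject H₀.
The data do not give significant evidence of an association between weekly training distance and marathon finish time.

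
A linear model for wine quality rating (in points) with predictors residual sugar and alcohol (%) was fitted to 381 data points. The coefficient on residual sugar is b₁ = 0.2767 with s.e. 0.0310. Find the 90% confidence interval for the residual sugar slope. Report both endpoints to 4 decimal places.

df = n − k − 1 = 381 − 2 − 1 = 378.
t* = t_{0.05, 378} = 1.648895.
Margin = t* × SE = 1.648895 × 0.0310 = 0.051116.
CI: 0.2767 ± 0.051116 → (0.2256, 0.3278).
With 90% confidence, each one-unit increase in residual sugar is associated with a change of between 0.2256 and 0.3278 points in wine quality rating, holding the other predictors fixed.

(0.2256, 0.3278)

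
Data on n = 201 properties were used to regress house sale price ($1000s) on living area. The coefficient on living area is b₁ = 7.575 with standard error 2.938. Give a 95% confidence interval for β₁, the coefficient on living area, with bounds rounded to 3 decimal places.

(1.781, 13.369)

df = n − 2 = 201 − 2 = 199.
t* = t_{0.025, 199} = 1.971957.
Margin = t* × SE = 1.971957 × 2.938 = 5.79361.
CI: 7.575 ± 5.79361 → (1.781, 13.369).
With 95% confidence, each one-unit increase in living area is associated with a change of between 1.781 and 13.369 $1000s in house sale price.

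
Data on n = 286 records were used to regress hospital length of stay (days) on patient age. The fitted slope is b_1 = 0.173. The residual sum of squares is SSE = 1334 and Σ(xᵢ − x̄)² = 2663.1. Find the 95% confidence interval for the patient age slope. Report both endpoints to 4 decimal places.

MSE = SSE/(n − 2) = 1334/284 = 4.69718.
SE(b_1) = √(MSE/Sₓₓ) = √(4.69718/2663.1) = 0.0419977.
df = n − 2 = 284.
t* = t_{0.025, 284} = 1.968352.
Margin = t* × SE = 1.968352 × 0.0419977 = 0.082666.
CI: 0.173 ± 0.082666 → (0.0903, 0.2557).
With 95% confidence, each one-unit increase in patient age is associated with a change of between 0.0903 and 0.2557 days in hospital length of stay.

(0.0903, 0.2557)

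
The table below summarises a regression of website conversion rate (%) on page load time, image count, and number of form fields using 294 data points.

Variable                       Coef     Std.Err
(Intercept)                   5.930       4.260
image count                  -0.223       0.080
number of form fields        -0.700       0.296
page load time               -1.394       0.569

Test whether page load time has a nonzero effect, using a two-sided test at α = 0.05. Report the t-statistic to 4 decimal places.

t = -2.4499

Read off: b = -1.394, SE = 0.569 for page load time.
H₀: β₁ = 0 vs H₁: β₁ ≠ 0.
t = -1.394 / 0.569 = -2.4499.
df = n − k − 1 = 294 − 3 − 1 = 290.
Two-sided p ≈ 0.0149, which is < 0.05, so reject H₀.
There is evidence that page load time is associated with website conversion rate, holding the other predictors fixed.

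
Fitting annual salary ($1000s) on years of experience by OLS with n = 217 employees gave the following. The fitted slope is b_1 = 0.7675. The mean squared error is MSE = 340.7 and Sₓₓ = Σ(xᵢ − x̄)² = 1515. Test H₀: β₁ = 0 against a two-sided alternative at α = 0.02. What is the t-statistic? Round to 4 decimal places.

t = 1.6184

SE(b_1) = √(MSE/Sₓₓ) = √(340.7/1515) = 0.47422.
t = 0.7675 / 0.47422 = 1.6184.
df = n − 2 = 215.
Two-sided p ≈ 0.1070, which is ≥ 0.02, so fail to reject H₀.
The data do not give significant evidence of an association between years of experience and annual salary.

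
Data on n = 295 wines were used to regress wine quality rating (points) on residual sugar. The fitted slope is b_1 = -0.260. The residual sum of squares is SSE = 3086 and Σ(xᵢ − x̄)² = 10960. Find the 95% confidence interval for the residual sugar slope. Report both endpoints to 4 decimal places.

(-0.3210, -0.1990)

MSE = SSE/(n − 2) = 3086/293 = 10.5324.
SE(b_1) = √(MSE/Sₓₓ) = √(10.5324/10960) = 0.0309998.
df = n − 2 = 293.
t* = t_{0.025, 293} = 1.968093.
Margin = t* × SE = 1.968093 × 0.0309998 = 0.061011.
CI: -0.260 ± 0.061011 → (-0.3210, -0.1990).
With 95% confidence, each one-unit increase in residual sugar is associated with a change of between -0.3210 and -0.1990 points in wine quality rating.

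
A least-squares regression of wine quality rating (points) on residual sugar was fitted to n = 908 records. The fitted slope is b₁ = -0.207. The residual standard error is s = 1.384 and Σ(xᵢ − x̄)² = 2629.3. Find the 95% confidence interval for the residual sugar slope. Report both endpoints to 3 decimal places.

(-0.260, -0.154)

SE(b₁) = s/√Sₓₓ = 1.384/√2629.3 = 0.0269908.
df = n − 2 = 906.
t* = t_{0.025, 906} = 1.962586.
Margin = t* × SE = 1.962586 × 0.0269908 = 0.05297.
CI: -0.207 ± 0.05297 → (-0.260, -0.154).
With 95% confidence, each one-unit increase in residual sugar is associated with a change of between -0.260 and -0.154 points in wine quality rating.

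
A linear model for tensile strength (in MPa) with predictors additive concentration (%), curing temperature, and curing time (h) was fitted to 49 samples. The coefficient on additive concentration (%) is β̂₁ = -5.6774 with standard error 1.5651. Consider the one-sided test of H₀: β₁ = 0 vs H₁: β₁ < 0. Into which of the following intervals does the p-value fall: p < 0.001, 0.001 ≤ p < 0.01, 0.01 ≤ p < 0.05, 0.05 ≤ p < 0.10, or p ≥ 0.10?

p < 0.001

t = -5.6774 / 1.5651 = -3.627.
df = n − k − 1 = 49 − 3 − 1 = 45.
One-sided p = P(T_{45} < t) ≈ 0.0004.
So p < 0.001.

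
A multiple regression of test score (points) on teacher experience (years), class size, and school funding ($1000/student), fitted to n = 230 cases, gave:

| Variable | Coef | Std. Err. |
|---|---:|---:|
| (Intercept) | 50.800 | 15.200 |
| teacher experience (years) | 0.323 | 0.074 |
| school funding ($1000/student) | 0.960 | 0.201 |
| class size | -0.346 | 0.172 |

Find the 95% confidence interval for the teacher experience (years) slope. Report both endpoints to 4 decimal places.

Read off: b = 0.323, SE = 0.074 for teacher experience (years).
df = n − k − 1 = 230 − 3 − 1 = 226.
t* = t_{0.025, 226} = 1.970516.
Margin = t* × SE = 1.970516 × 0.074 = 0.145818.
CI: 0.323 ± 0.145818 → (0.1772, 0.4688).

(0.1772, 0.4688)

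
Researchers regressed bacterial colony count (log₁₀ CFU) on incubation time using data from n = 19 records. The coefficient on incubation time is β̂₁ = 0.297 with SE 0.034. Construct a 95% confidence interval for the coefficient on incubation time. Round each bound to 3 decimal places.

df = n − 2 = 19 − 2 = 17.
t* = t_{0.025, 17} = 2.109816.
Margin = t* × SE = 2.109816 × 0.034 = 0.07173.
CI: 0.297 ± 0.07173 → (0.225, 0.369).
With 95% confidence, each one-unit increase in incubation time is associated with a change of between 0.225 and 0.369 log₁₀ CFU in bacterial colony count.

(0.225, 0.369)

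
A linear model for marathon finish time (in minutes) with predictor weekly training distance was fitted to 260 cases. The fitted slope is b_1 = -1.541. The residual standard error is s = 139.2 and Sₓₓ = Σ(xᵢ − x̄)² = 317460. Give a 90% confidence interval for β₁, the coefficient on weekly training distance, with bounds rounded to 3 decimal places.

SE(b_1) = s/√Sₓₓ = 139.2/√317460 = 0.247056.
df = n − 2 = 258.
t* = t_{0.05, 258} = 1.650781.
Margin = t* × SE = 1.650781 × 0.247056 = 0.40783.
CI: -1.541 ± 0.40783 → (-1.949, -1.133).
With 90% confidence, each one-unit increase in weekly training distance is associated with a change of between -1.949 and -1.133 minutes in marathon finish time.

(-1.949, -1.133)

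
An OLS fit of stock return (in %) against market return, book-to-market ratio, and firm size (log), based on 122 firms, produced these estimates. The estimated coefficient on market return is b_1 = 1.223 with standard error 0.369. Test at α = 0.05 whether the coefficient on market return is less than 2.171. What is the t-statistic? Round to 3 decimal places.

H₀: β₁ = 2.171 vs H₁: β₁ < 2.171.
t = (b_1 − β₁⁰)/SE = (1.223 − 2.171) / 0.369 = -2.569.
df = n − k − 1 = 122 − 3 − 1 = 118.
One-sided p ≈ 0.0057, which is < 0.05, so reject H₀.
There is evidence that the true slope on market return is below 2.171 % per unit, holding the other predictors fixed.

t = -2.569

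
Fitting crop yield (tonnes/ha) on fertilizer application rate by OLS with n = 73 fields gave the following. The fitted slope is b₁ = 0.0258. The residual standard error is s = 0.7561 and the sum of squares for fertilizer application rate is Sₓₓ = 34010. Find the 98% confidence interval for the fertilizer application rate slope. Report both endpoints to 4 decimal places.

SE(b₁) = s/√Sₓₓ = 0.7561/√34010 = 0.00409993.
df = n − 2 = 71.
t* = t_{0.01, 71} = 2.380024.
Margin = t* × SE = 2.380024 × 0.00409993 = 0.009758.
CI: 0.0258 ± 0.009758 → (0.0160, 0.0356).
With 98% confidence, each one-unit increase in fertilizer application rate is associated with a change of between 0.0160 and 0.0356 tonnes/ha in crop yield.

(0.0160, 0.0356)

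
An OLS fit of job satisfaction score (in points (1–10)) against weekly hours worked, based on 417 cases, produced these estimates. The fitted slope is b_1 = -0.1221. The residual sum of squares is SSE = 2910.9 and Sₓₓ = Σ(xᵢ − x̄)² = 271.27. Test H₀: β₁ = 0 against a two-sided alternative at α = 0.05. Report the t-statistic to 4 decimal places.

t = -0.7593

MSE = SSE/(n − 2) = 2910.9/415 = 7.01422.
SE(b_1) = √(MSE/Sₓₓ) = √(7.01422/271.27) = 0.160801.
t = -0.1221 / 0.160801 = -0.7593.
df = n − 2 = 415.
Two-sided p ≈ 0.4481, which is ≥ 0.05, so fail to reject H₀.
The data do not give significant evidence of an association between weekly hours worked and job satisfaction score.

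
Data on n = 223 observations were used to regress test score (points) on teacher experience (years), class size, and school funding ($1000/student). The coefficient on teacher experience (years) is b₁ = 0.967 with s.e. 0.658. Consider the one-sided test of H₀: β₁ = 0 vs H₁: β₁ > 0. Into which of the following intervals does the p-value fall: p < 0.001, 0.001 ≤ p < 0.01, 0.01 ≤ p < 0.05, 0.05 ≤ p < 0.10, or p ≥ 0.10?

0.05 ≤ p < 0.10

t = 0.967 / 0.658 = 1.470.
df = n − k − 1 = 223 − 3 − 1 = 219.
One-sided p = P(T_{219} > t) ≈ 0.0716.
So 0.05 ≤ p < 0.10.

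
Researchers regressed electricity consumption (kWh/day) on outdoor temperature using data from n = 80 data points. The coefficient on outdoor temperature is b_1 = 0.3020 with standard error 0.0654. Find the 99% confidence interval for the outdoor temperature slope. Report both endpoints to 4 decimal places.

(0.1293, 0.4747)

df = n − 2 = 80 − 2 = 78.
t* = t_{0.005, 78} = 2.64034.
Margin = t* × SE = 2.64034 × 0.0654 = 0.172678.
CI: 0.3020 ± 0.172678 → (0.1293, 0.4747).
With 99% confidence, each one-unit increase in outdoor temperature is associated with a change of between 0.1293 and 0.4747 kWh/day in electricity consumption.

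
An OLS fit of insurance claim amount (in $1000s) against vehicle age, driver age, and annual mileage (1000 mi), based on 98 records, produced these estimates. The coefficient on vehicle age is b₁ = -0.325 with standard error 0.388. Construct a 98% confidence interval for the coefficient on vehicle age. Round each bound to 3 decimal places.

(-1.243, 0.593)

df = n − k − 1 = 98 − 3 − 1 = 94.
t* = t_{0.01, 94} = 2.366674.
Margin = t* × SE = 2.366674 × 0.388 = 0.91827.
CI: -0.325 ± 0.91827 → (-1.243, 0.593).
With 98% confidence, each one-unit increase in vehicle age is associated with a change of between -1.243 and 0.593 $1000s in insurance claim amount, holding the other predictors fixed.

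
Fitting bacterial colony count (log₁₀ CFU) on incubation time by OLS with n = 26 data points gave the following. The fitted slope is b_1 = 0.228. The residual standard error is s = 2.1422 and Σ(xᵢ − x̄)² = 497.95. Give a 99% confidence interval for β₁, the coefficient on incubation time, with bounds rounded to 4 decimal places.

(-0.0405, 0.4965)

SE(b_1) = s/√Sₓₓ = 2.1422/√497.95 = 0.0959991.
df = n − 2 = 24.
t* = t_{0.005, 24} = 2.79694.
Margin = t* × SE = 2.79694 × 0.0959991 = 0.268504.
CI: 0.228 ± 0.268504 → (-0.0405, 0.4965).
With 99% confidence, each one-unit increase in incubation time is associated with a change of between -0.0405 and 0.4965 log₁₀ CFU in bacterial colony count.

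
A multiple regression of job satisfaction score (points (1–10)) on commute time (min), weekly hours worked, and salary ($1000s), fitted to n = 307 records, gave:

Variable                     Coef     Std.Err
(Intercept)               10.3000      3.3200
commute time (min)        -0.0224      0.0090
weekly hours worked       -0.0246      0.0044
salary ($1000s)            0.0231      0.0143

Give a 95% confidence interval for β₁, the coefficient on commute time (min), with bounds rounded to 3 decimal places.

Read off: b = -0.0224, SE = 0.0090 for commute time (min).
df = n − k − 1 = 307 − 3 − 1 = 303.
t* = t_{0.025, 303} = 1.967824.
Margin = t* × SE = 1.967824 × 0.0090 = 0.01771.
CI: -0.0224 ± 0.01771 → (-0.040, -0.005).

(-0.040, -0.005)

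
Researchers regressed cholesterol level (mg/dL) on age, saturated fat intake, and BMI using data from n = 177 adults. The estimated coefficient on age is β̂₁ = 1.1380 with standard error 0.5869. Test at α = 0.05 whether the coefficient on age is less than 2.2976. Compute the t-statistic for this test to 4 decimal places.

H₀: β₁ = 2.2976 vs H₁: β₁ < 2.2976.
t = (β̂₁ − β₁⁰)/SE = (1.1380 − 2.2976) / 0.5869 = -1.9758.
df = n − k − 1 = 177 − 3 − 1 = 173.
One-sided p ≈ 0.0249, which is < 0.05, so reject H₀.
There is evidence that the true slope on age is below 2.2976 mg/dL per unit, holding the other predictors fixed.

t = -1.9758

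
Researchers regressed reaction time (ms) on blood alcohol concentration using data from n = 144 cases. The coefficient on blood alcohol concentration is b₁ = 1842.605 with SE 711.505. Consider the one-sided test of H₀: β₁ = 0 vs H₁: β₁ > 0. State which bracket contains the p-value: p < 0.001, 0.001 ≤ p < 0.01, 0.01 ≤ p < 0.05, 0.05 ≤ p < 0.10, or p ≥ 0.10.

t = 1842.605 / 711.505 = 2.590.
df = n − 2 = 144 − 2 = 142.
One-sided p = P(T_{142} > t) ≈ 0.0053.
So 0.001 ≤ p < 0.01.

0.001 ≤ p < 0.01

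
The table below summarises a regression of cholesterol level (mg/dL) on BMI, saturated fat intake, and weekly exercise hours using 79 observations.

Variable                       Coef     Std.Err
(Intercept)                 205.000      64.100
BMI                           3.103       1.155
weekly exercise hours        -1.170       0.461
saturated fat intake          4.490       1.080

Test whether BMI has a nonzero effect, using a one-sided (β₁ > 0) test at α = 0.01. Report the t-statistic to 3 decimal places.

Read off: b = 3.103, SE = 1.155 for BMI.
H₀: β₁ = 0 vs H₁: β₁ > 0.
t = 3.103 / 1.155 = 2.687.
df = n − k − 1 = 79 − 3 − 1 = 75.
One-sided p ≈ 0.0044, which is < 0.01, so reject H₀.
There is evidence that the true slope on BMI is positive, holding the other predictors fixed.

t = 2.687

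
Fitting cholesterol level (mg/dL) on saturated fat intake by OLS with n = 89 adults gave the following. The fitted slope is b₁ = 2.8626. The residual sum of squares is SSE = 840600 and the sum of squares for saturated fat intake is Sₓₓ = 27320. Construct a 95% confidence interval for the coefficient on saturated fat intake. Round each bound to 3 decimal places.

MSE = SSE/(n − 2) = 840600/87 = 9662.07.
SE(b₁) = √(MSE/Sₓₓ) = √(9662.07/27320) = 0.594696.
df = n − 2 = 87.
t* = t_{0.025, 87} = 1.987608.
Margin = t* × SE = 1.987608 × 0.594696 = 1.18202.
CI: 2.8626 ± 1.18202 → (1.681, 4.045).
With 95% confidence, each one-unit increase in saturated fat intake is associated with a change of between 1.681 and 4.045 mg/dL in cholesterol level.

(1.681, 4.045)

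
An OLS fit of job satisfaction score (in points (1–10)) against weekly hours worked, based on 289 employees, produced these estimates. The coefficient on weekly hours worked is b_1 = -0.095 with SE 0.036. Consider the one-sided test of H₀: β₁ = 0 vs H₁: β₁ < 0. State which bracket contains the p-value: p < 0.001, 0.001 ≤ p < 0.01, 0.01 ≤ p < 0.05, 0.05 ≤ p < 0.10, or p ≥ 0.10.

t = -0.095 / 0.036 = -2.639.
df = n − 2 = 289 − 2 = 287.
One-sided p = P(T_{287} < t) ≈ 0.0044.
So 0.001 ≤ p < 0.01.

0.001 ≤ p < 0.01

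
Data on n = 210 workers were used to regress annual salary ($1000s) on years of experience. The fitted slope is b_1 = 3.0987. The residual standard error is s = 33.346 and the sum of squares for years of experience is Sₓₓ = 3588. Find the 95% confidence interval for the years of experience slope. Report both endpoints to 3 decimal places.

(2.001, 4.196)

SE(b_1) = s/√Sₓₓ = 33.346/√3588 = 0.556695.
df = n − 2 = 208.
t* = t_{0.025, 208} = 1.971435.
Margin = t* × SE = 1.971435 × 0.556695 = 1.09749.
CI: 3.0987 ± 1.09749 → (2.001, 4.196).
With 95% confidence, each one-unit increase in years of experience is associated with a change of between 2.001 and 4.196 $1000s in annual salary.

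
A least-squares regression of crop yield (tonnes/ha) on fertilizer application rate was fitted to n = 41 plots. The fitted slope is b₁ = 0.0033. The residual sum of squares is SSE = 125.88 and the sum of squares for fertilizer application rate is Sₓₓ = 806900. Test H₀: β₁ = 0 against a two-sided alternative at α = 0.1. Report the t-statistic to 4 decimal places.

MSE = SSE/(n − 2) = 125.88/39 = 3.22769.
SE(b₁) = √(MSE/Sₓₓ) = √(3.22769/806900) = 0.00200003.
t = 0.0033 / 0.00200003 = 1.6500.
df = n − 2 = 39.
Two-sided p ≈ 0.1070, which is ≥ 0.1, so fail to reject H₀.
The data do not give significant evidence of an association between fertilizer application rate and crop yield.

t = 1.6500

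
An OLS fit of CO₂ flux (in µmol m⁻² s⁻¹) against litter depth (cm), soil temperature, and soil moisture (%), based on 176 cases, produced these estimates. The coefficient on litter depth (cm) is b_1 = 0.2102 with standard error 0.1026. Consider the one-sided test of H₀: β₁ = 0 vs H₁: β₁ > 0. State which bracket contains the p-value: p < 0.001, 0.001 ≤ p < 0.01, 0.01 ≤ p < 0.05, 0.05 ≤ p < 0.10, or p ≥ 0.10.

t = 0.2102 / 0.1026 = 2.049.
df = n − k − 1 = 176 − 3 − 1 = 172.
One-sided p = P(T_{172} > t) ≈ 0.0210.
So 0.01 ≤ p < 0.05.

0.01 ≤ p < 0.05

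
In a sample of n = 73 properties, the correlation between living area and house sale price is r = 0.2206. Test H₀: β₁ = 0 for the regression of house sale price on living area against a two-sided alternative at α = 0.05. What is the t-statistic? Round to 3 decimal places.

t = r·√(n − 2)/√(1 − r²) = 0.2206·√71/√0.951336 = 1.906.
df = n − 2 = 71.
Two-sided p ≈ 0.0607, which is ≥ 0.05, so fail to reject H₀.
The data do not give significant evidence of a linear association between living area and house sale price.

t = 1.906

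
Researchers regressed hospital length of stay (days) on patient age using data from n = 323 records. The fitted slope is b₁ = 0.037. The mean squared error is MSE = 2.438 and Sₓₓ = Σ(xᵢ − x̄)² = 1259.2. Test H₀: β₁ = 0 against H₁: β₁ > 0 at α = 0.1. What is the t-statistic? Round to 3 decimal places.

t = 0.841

SE(b₁) = √(MSE/Sₓₓ) = √(2.438/1259.2) = 0.0440017.
t = 0.037 / 0.0440017 = 0.841.
df = n − 2 = 321.
One-sided p ≈ 0.2005, which is ≥ 0.1, so fail to reject H₀.
The data do not give significant evidence that the true slope on patient age is positive.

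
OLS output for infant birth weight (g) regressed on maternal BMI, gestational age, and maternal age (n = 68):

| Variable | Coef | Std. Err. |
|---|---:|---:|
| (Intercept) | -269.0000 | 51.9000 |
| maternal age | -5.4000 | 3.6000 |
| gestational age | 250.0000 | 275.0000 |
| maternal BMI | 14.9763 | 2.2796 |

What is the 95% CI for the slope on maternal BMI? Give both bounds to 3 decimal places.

Read off: b = 14.9763, SE = 2.2796 for maternal BMI.
df = n − k − 1 = 68 − 3 − 1 = 64.
t* = t_{0.025, 64} = 1.99773.
Margin = t* × SE = 1.99773 × 2.2796 = 4.55402.
CI: 14.9763 ± 4.55402 → (10.422, 19.530).

(10.422, 19.530)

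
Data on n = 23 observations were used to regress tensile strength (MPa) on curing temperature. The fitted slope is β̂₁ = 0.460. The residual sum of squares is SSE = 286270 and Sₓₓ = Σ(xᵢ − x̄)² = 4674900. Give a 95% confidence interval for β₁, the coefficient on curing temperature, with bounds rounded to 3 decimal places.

(0.348, 0.572)

MSE = SSE/(n − 2) = 286270/21 = 13631.9.
SE(β̂₁) = √(MSE/Sₓₓ) = √(13631.9/4674900) = 0.0539998.
df = n − 2 = 21.
t* = t_{0.025, 21} = 2.079614.
Margin = t* × SE = 2.079614 × 0.0539998 = 0.11230.
CI: 0.460 ± 0.11230 → (0.348, 0.572).
With 95% confidence, each one-unit increase in curing temperature is associated with a change of between 0.348 and 0.572 MPa in tensile strength.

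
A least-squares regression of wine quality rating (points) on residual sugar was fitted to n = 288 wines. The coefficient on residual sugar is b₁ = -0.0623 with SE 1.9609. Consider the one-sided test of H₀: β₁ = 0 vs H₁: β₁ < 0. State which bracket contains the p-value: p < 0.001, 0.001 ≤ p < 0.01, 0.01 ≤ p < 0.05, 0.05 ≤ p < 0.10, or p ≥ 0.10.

t = -0.0623 / 1.9609 = -0.032.
df = n − 2 = 288 − 2 = 286.
One-sided p = P(T_{286} < t) ≈ 0.4873.
So p ≥ 0.10.

p ≥ 0.10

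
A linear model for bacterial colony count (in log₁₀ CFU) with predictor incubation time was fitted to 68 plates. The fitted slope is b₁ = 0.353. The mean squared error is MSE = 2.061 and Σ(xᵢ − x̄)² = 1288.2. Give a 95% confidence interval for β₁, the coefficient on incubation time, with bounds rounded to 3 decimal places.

SE(b₁) = √(MSE/Sₓₓ) = √(2.061/1288.2) = 0.0399988.
df = n − 2 = 66.
t* = t_{0.025, 66} = 1.996564.
Margin = t* × SE = 1.996564 × 0.0399988 = 0.07986.
CI: 0.353 ± 0.07986 → (0.273, 0.433).
With 95% confidence, each one-unit increase in incubation time is associated with a change of between 0.273 and 0.433 log₁₀ CFU in bacterial colony count.

(0.273, 0.433)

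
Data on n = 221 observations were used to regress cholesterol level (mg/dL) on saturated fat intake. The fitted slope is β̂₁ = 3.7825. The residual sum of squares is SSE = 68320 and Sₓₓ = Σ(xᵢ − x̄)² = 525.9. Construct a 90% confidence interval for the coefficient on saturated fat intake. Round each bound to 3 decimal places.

(2.510, 5.055)

MSE = SSE/(n − 2) = 68320/219 = 311.963.
SE(β̂₁) = √(MSE/Sₓₓ) = √(311.963/525.9) = 0.770194.
df = n − 2 = 219.
t* = t_{0.05, 219} = 1.651841.
Margin = t* × SE = 1.651841 × 0.770194 = 1.27224.
CI: 3.7825 ± 1.27224 → (2.510, 5.055).
With 90% confidence, each one-unit increase in saturated fat intake is associated with a change of between 2.510 and 5.055 mg/dL in cholesterol level.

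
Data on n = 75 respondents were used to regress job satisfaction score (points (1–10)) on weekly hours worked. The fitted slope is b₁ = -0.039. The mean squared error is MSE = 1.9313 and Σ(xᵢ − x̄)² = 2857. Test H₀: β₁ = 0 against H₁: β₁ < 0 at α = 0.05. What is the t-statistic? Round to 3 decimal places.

SE(b₁) = √(MSE/Sₓₓ) = √(1.9313/2857) = 0.0259998.
t = -0.039 / 0.0259998 = -1.500.
df = n − 2 = 73.
One-sided p ≈ 0.0690, which is ≥ 0.05, so fail to reject H₀.
The data do not give significant evidence that the true slope on weekly hours worked is negative.

t = -1.500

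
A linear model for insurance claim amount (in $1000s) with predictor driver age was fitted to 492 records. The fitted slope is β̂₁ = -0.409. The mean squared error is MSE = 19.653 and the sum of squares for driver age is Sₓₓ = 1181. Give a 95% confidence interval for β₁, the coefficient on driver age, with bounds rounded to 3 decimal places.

SE(β̂₁) = √(MSE/Sₓₓ) = √(19.653/1181) = 0.129.
df = n − 2 = 490.
t* = t_{0.025, 490} = 1.964817.
Margin = t* × SE = 1.964817 × 0.129 = 0.25346.
CI: -0.409 ± 0.25346 → (-0.662, -0.156).
With 95% confidence, each one-unit increase in driver age is associated with a change of between -0.662 and -0.156 $1000s in insurance claim amount.

(-0.662, -0.156)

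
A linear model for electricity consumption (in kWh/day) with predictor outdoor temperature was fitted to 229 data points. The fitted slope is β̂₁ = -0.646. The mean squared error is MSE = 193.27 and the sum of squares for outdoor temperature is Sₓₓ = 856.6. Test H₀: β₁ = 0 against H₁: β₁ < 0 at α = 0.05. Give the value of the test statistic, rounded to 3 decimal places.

SE(β̂₁) = √(MSE/Sₓₓ) = √(193.27/856.6) = 0.475.
t = -0.646 / 0.475 = -1.360.
df = n − 2 = 227.
One-sided p ≈ 0.0876, which is ≥ 0.05, so fail to reject H₀.
The data do not give significant evidence that the true slope on outdoor temperature is negative.

t = -1.360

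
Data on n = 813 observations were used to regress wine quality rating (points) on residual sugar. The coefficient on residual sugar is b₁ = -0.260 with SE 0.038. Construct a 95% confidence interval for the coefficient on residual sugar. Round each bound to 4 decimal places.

(-0.3346, -0.1854)

df = n − 2 = 813 − 2 = 811.
t* = t_{0.025, 811} = 1.962893.
Margin = t* × SE = 1.962893 × 0.038 = 0.074590.
CI: -0.260 ± 0.074590 → (-0.3346, -0.1854).
With 95% confidence, each one-unit increase in residual sugar is associated with a change of between -0.3346 and -0.1854 points in wine quality rating.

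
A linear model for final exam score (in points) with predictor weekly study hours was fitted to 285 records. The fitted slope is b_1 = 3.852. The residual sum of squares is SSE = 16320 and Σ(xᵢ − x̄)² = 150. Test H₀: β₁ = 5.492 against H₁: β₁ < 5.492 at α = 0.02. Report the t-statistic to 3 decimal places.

MSE = SSE/(n − 2) = 16320/283 = 57.6678.
SE(b_1) = √(MSE/Sₓₓ) = √(57.6678/150) = 0.620042.
t = (3.852 − 5.492) / 0.620042 = -2.645.
df = n − 2 = 283.
One-sided p ≈ 0.0043, which is < 0.02, so reject H₀.
There is evidence that the true slope on weekly study hours is below 5.492 points per unit.

t = -2.645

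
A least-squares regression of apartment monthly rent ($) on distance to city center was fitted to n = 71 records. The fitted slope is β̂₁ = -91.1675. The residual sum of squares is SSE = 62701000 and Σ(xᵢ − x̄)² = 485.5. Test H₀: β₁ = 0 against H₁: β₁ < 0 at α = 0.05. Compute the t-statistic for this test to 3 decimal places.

t = -2.107

MSE = SSE/(n − 2) = 62701000/69 = 908710.
SE(β̂₁) = √(MSE/Sₓₓ) = √(908710/485.5) = 43.2631.
t = -91.1675 / 43.2631 = -2.107.
df = n − 2 = 69.
One-sided p ≈ 0.0194, which is < 0.05, so reject H₀.
There is evidence that the true slope on distance to city center is negative.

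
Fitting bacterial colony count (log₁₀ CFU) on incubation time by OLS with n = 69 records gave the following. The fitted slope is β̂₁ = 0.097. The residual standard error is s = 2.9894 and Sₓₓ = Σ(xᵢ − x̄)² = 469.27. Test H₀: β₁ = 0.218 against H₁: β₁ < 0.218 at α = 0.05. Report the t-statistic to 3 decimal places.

SE(β̂₁) = s/√Sₓₓ = 2.9894/√469.27 = 0.137998.
t = (0.097 − 0.218) / 0.137998 = -0.877.
df = n − 2 = 67.
One-sided p ≈ 0.1919, which is ≥ 0.05, so fail to reject H₀.
The data do not give significant evidence that the true slope on incubation time is below 0.218 log₁₀ CFU per unit.

t = -0.877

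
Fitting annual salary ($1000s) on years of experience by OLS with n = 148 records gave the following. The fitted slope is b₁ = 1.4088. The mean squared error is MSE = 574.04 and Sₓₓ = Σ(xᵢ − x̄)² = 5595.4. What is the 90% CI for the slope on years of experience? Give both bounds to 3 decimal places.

SE(b₁) = √(MSE/Sₓₓ) = √(574.04/5595.4) = 0.320299.
df = n − 2 = 146.
t* = t_{0.05, 146} = 1.655357.
Margin = t* × SE = 1.655357 × 0.320299 = 0.53021.
CI: 1.4088 ± 0.53021 → (0.879, 1.939).
With 90% confidence, each one-unit increase in years of experience is associated with a change of between 0.879 and 1.939 $1000s in annual salary.

(0.879, 1.939)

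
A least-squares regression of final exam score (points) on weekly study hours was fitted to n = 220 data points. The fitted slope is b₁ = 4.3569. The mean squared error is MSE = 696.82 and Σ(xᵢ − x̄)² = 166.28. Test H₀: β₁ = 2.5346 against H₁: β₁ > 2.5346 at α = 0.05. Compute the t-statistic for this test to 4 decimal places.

t = 0.8902

SE(b₁) = √(MSE/Sₓₓ) = √(696.82/166.28) = 2.04711.
t = (4.3569 − 2.5346) / 2.04711 = 0.8902.
df = n − 2 = 218.
One-sided p ≈ 0.1872, which is ≥ 0.05, so fail to reject H₀.
The data do not give significant evidence that the true slope on weekly study hours exceeds 2.5346 points per unit.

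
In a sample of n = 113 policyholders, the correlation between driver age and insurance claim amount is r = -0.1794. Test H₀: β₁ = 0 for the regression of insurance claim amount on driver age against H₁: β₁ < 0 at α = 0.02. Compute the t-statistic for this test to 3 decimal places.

t = r·√(n − 2)/√(1 − r²) = -0.1794·√111/√0.967816 = -1.921.
df = n − 2 = 111.
One-sided p ≈ 0.0286, which is ≥ 0.02, so fail to reject H₀.
The data do not give significant evidence of a linear association between driver age and insurance claim amount.

t = -1.921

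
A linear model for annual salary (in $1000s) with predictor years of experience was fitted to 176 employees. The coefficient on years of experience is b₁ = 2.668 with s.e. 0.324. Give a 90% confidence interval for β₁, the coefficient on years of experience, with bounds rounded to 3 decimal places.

(2.132, 3.204)

df = n − 2 = 176 − 2 = 174.
t* = t_{0.05, 174} = 1.653658.
Margin = t* × SE = 1.653658 × 0.324 = 0.53579.
CI: 2.668 ± 0.53579 → (2.132, 3.204).
With 90% confidence, each one-unit increase in years of experience is associated with a change of between 2.132 and 3.204 $1000s in annual salary.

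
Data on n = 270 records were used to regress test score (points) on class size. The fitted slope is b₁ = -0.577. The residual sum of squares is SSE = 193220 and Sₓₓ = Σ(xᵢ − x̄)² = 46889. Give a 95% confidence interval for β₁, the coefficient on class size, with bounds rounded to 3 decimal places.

MSE = SSE/(n − 2) = 193220/268 = 720.97.
SE(b₁) = √(MSE/Sₓₓ) = √(720.97/46889) = 0.124.
df = n − 2 = 268.
t* = t_{0.025, 268} = 1.968855.
Margin = t* × SE = 1.968855 × 0.124 = 0.24414.
CI: -0.577 ± 0.24414 → (-0.821, -0.333).
With 95% confidence, each one-unit increase in class size is associated with a change of between -0.821 and -0.333 points in test score.

(-0.821, -0.333)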